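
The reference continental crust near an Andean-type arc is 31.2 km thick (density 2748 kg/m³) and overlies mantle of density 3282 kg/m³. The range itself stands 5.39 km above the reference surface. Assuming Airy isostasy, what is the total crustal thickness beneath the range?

Root depth r = h ρ_c / (ρ_m − ρ_c) = 5.39 km × 2748 / 534 = 27.74 km.
Total thickness = T + h + r = 31.2 km + 5.39 km + 27.74 km = 64.3 km.

64.3 km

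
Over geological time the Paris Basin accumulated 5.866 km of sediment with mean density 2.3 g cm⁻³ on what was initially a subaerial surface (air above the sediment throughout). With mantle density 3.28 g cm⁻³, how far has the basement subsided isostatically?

Subaerial load: s = t ρ_sed / ρ_m = 5.866 km × 2.3/3.28 = 4.11 km.

4.11 km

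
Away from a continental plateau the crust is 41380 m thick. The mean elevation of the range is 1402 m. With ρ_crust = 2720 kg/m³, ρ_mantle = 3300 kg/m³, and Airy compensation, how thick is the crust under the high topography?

Root depth r = h ρ_c / (ρ_m − ρ_c) = 1402 m × 2720 / 580 = 6575 m.
Total thickness = T + h + r = 41380 m + 1402 m + 6575 m = 49400 m.

49400 m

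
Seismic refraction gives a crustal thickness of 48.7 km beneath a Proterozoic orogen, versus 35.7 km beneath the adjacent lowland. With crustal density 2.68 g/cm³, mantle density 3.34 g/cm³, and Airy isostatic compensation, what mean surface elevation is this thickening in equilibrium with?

2.57 km

Excess crust Δ = 48.7 km − 35.7 km = 13 km, split between elevation h and root r with h + r = Δ.
Airy balance ρ_c h = (ρ_m − ρ_c) r gives r = h ρ_c/(ρ_m − ρ_c), so h (1 + ρ_c/(ρ_m − ρ_c)) = Δ, i.e. h = Δ (ρ_m − ρ_c)/ρ_m.
h = 13 km × 0.66/3.34 = 2.57 km.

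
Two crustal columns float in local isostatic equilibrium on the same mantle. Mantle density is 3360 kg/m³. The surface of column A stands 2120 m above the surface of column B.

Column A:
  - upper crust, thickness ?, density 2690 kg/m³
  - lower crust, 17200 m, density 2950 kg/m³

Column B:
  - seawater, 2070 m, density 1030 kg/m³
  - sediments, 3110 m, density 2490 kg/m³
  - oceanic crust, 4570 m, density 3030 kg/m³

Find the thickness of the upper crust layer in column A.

Take the compensation level at the base of the deeper column (depth z_c below the surface of column A) and equate Σ ρ_i t_i down to z_c; mantle fills any gap and the z_c terms cancel.
Column A: x×2690 + 17200×2950 + (z_c − 17200 − x)×3360
Column B: 2120×0 + 2070×1030 + 3110×2490 + 4570×3030 + (z_c − 2120 − 9750)×3360
The z_c×3360 term appears on both sides and cancels. Collect the known terms of each column as K = Σ(ρt)_known − 3360 × (depth of known layers): K_A = 50740000 − 3360×17200 = −7052000; K_B = 23723100 − 3360×(2120 + 9750) = −16160100.
Balance: K_A − x×(3360 − 2690) = K_B, so x = (K_A − K_B)/(3360 − 2690) = 9108100/670 = 13600 m.

13600 m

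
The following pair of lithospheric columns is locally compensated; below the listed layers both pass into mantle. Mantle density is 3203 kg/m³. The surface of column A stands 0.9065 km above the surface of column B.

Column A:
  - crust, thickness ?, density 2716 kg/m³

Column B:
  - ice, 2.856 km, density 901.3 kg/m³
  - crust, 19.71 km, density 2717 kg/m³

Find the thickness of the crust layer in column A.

Take the compensation level at the base of the deeper column (depth z_c below the surface of column A) and equate Σ ρ_i t_i down to z_c; mantle fills any gap and the z_c terms cancel.
Column A: x×2716 + (z_c − 0 − x)×3203
Column B: 0.9065×0 + 2.856×901.3 + 19.71×2717 + (z_c − 0.9065 − 22.566)×3203
The z_c×3203 term appears on both sides and cancels. Collect the known terms of each column as K = Σ(ρt)_known − 3203 × (depth of known layers): K_A = 0 − 3203×0 = 0; K_B = 56126.1828 − 3203×(0.9065 + 22.566) = −19056.2347.
Balance: K_A − x×(3203 − 2716) = K_B, so x = (K_A − K_B)/(3203 − 2716) = 19056.2/487 = 39.1 km.

39.1 km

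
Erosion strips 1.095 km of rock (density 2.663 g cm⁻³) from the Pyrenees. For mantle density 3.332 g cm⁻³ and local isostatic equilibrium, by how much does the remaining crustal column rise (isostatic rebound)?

Unloading: uplift u = e ρ_c/ρ_m = 1.095 km × 2.663/3.332 = 0.875 km.

0.875 km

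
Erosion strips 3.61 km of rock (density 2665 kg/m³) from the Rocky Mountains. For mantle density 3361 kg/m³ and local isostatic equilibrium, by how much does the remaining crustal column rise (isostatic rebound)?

2.86 km

Unloading: uplift u = e ρ_c/ρ_m = 3.61 km × 2665/3361 = 2.86 km.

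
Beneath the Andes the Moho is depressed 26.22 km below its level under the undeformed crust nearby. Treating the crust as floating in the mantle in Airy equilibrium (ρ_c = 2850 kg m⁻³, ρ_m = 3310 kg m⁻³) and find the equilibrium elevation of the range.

4.23 km

For local isostatic compensation: ρ_c h = (ρ_m − ρ_c) r.
h = r (ρ_m − ρ_c) / ρ_c = 26.22 km × (3310 − 2850) / 2850 = 4.23 km.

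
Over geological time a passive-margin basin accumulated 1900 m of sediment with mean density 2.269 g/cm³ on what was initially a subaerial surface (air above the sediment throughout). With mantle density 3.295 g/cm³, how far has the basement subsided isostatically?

Subaerial load: s = t ρ_sed / ρ_m = 1900 m × 2.269/3.295 = 1310 m.

1310 m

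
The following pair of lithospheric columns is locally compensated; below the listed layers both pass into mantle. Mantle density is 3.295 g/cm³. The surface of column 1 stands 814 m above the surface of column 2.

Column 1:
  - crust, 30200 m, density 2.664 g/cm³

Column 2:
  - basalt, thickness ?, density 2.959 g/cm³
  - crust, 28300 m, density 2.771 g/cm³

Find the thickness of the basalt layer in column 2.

Take the compensation level at the base of the deeper column (depth z_c below the surface of column 1) and equate Σ ρ_i t_i down to z_c; mantle fills any gap and the z_c terms cancel.
Column 1: 30200×2.664 + (z_c − 30200)×3.295
Column 2: 814×0 + x×2.959 + 28300×2.771 + (z_c − 814 − 28300 − x)×3.295
The z_c×3.295 term appears on both sides and cancels. Collect the known terms of each column as K = Σ(ρt)_known − 3.295 × (depth of known layers): K_1 = 80452.8 − 3.295×30200 = −19056.2; K_2 = 78419.3 − 3.295×(814 + 28300) = −17511.33.
Balance: K_1 = K_2 − x×(3.295 − 2.959), so x = (K_2 − K_1)/(3.295 − 2.959) = 1544.87/0.336 = 4600 m.

4600 m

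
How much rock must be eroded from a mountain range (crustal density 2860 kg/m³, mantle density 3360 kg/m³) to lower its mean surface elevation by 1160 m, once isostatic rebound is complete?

7800 m

Net drop Δ = e − u = e − e ρ_c/ρ_m = e (ρ_m − ρ_c)/ρ_m.
e = Δ ρ_m/(ρ_m − ρ_c) = 1160 m × 3360/500 = 7800 m.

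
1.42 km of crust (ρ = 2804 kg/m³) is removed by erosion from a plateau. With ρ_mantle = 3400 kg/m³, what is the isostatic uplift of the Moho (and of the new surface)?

Unloading: uplift u = e ρ_c/ρ_m = 1.42 km × 2804/3400 = 1.17 km.

1.17 km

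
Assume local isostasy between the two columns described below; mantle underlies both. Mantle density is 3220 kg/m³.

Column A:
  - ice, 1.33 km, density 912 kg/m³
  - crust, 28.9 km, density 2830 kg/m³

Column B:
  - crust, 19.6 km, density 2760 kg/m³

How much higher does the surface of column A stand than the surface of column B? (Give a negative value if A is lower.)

For any compensation level in the mantle, the mantle terms cancel and isostasy reduces to e = (Σt_A − Σt_B) − (Σ(ρt)_A − Σ(ρt)_B) / ρ_m.
Σt_A = 30.23 km; Σt_B = 19.6 km; Σ(ρt)_A = 82999.96; Σ(ρt)_B = 54096 (in km·kg/m³).
e = (30.23 − 19.6) − (82999.96 − 54096) / 3220 = 1.65 km.

1.65 km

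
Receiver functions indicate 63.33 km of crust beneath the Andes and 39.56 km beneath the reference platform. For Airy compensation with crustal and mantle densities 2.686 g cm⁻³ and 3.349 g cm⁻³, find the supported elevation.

4.71 km

Excess crust Δ = 63.33 km − 39.56 km = 23.77 km, split between elevation h and root r with h + r = Δ.
Airy balance ρ_c h = (ρ_m − ρ_c) r gives r = h ρ_c/(ρ_m − ρ_c), so h (1 + ρ_c/(ρ_m − ρ_c)) = Δ, i.e. h = Δ (ρ_m − ρ_c)/ρ_m.
h = 23.77 km × 0.663/3.349 = 4.71 km.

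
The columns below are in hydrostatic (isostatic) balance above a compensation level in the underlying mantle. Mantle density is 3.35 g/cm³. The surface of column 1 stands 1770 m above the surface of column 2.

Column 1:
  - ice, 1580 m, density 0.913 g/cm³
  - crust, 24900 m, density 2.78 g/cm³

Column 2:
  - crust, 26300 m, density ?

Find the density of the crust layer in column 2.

2.89 g/cm³

Take the compensation level at the base of the deeper column (depth z_c below the surface of column 1) and equate Σ ρ_i t_i down to z_c; mantle fills any gap and the z_c terms cancel.
Column 1: 1580×0.913 + 24900×2.78 + (z_c − 26480)×3.35
Column 2: 1770×0 + 26300×ρ + (z_c − 1770 − 26300)×3.35
The z_c×3.35 term appears on both sides and cancels. Collect the known terms of each column as K = Σ(ρt)_known − 3.35 × (depth of known layers): K_1 = 70664.54 − 3.35×26480 = −18043.46; K_2 = 0 − 3.35×(1770 + 26300) = −94034.5.
Balance: K_1 = K_2 + 26300×ρ, so ρ = (K_1 − K_2)/26300 = 75991/26300 = 2.89 g/cm³.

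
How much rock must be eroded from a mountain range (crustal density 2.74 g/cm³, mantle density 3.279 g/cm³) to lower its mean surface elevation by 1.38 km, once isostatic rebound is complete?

Net drop Δ = e − u = e − e ρ_c/ρ_m = e (ρ_m − ρ_c)/ρ_m.
e = Δ ρ_m/(ρ_m − ρ_c) = 1.38 km × 3.279/0.539 = 8.4 km.

8.4 km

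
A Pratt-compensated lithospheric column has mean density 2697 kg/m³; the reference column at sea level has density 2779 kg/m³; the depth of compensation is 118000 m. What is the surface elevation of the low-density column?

3590 m

ρ_ref D = ρ (D + h) → h = D (ρ_ref − ρ)/ρ.
h = 118000 m × (2779 − 2697)/2697 = 3590 m.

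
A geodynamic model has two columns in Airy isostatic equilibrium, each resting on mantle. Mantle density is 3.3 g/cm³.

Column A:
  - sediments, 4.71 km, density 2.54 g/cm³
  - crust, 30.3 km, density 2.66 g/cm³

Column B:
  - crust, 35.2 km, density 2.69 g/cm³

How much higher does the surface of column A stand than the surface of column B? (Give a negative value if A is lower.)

0.454 km

For any compensation level in the mantle, the mantle terms cancel and isostasy reduces to e = (Σt_A − Σt_B) − (Σ(ρt)_A − Σ(ρt)_B) / ρ_m.
Σt_A = 35.01 km; Σt_B = 35.2 km; Σ(ρt)_A = 92.5614; Σ(ρt)_B = 94.688 (in km·g/cm³).
e = (35.01 − 35.2) − (92.5614 − 94.688) / 3.3 = 0.454 km.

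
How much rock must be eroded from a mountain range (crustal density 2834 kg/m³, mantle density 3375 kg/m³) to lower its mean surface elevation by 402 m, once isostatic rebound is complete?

Net drop Δ = e − u = e − e ρ_c/ρ_m = e (ρ_m − ρ_c)/ρ_m.
e = Δ ρ_m/(ρ_m − ρ_c) = 402 m × 3375/541 = 2510 m.

2510 m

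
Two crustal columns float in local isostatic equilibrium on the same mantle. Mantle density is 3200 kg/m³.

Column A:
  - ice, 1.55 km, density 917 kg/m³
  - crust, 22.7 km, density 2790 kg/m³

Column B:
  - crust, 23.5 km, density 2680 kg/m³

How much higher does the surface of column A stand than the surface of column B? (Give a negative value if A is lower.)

0.196 km

For any compensation level in the mantle, the mantle terms cancel and isostasy reduces to e = (Σt_A − Σt_B) − (Σ(ρt)_A − Σ(ρt)_B) / ρ_m.
Σt_A = 24.25 km; Σt_B = 23.5 km; Σ(ρt)_A = 64754.35; Σ(ρt)_B = 62980 (in km·kg/m³).
e = (24.25 − 23.5) − (64754.35 − 62980) / 3200 = 0.196 km.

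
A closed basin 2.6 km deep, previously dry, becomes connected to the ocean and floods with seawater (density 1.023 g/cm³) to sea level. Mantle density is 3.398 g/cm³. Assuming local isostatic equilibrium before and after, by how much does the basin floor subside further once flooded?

1.12 km

After flooding the water column is d + s deep. Its weight must equal the weight of mantle displaced by the extra subsidence s: (d + s) ρ_w = s ρ_m.
s = d ρ_w / (ρ_m − ρ_w) = 2.6 km × 1.023/(3.398 − 1.023) = 1.12 km.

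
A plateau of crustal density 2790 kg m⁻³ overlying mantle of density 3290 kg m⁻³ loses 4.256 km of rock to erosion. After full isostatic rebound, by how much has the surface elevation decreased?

Rebound u = e ρ_c/ρ_m = 4.256 km × 2790/3290 = 3.609 km.
Net surface drop = e − u = 4.256 km − 3.609 km = e (ρ_m − ρ_c)/ρ_m = 0.647 km.

0.647 km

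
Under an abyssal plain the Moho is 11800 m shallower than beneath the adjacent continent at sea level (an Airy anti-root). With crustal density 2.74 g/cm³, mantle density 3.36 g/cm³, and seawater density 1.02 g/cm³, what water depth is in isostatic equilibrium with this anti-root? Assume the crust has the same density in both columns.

4250 m

Replacing a thickness d of crust by seawater at the top must be balanced by replacing crust with mantle at the base: d (ρ_c − ρ_w) = a (ρ_m − ρ_c).
d = a (ρ_m − ρ_c)/(ρ_c − ρ_w) = 11800 m × 0.62/1.72 = 4250 m.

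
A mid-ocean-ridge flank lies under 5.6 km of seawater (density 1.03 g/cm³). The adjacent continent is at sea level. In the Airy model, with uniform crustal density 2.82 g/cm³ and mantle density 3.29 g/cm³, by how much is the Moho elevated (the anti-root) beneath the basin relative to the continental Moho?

For local isostatic compensation: replacing crust with seawater at the top is compensated by replacing crust with mantle at the base: d (ρ_c − ρ_w) = a (ρ_m − ρ_c).
a = d (ρ_c − ρ_w)/(ρ_m − ρ_c) = 5.6 km × 1.79/0.47 = 21.3 km.

21.3 km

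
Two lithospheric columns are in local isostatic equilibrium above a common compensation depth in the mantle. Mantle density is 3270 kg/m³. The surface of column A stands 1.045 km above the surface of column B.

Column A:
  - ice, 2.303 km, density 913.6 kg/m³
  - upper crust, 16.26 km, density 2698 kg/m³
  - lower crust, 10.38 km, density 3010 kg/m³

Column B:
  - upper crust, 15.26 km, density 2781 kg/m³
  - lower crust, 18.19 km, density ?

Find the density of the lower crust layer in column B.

Take the compensation level at the base of the deeper column (depth z_c below the surface of column A) and equate Σ ρ_i t_i down to z_c; mantle fills any gap and the z_c terms cancel.
Column A: 2.303×913.6 + 16.26×2698 + 10.38×3010 + (z_c − 28.943)×3270
Column B: 1.045×0 + 15.26×2781 + 18.19×ρ + (z_c − 1.045 − 33.45)×3270
The z_c×3270 term appears on both sides and cancels. Collect the known terms of each column as K = Σ(ρt)_known − 3270 × (depth of known layers): K_A = 77217.3008 − 3270×28.943 = −17426.3092; K_B = 42438.06 − 3270×(1.045 + 33.45) = −70360.59.
Balance: K_A = K_B + 18.19×ρ, so ρ = (K_A − K_B)/18.19 = 52934.3/18.19 = 2910 kg/m³.

2910 kg/m³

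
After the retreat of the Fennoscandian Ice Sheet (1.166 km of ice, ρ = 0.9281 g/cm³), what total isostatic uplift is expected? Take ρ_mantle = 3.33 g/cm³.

0.325 km

Removing the load lets mantle flow back in; uplift u satisfies ρ_ice t = ρ_m u.
u = t ρ_ice/ρ_m = 1.166 km × 0.9281/3.33 = 0.325 km.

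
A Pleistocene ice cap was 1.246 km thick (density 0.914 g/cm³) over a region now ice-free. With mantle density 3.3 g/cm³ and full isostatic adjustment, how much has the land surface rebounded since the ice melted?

0.345 km

Removing the load lets mantle flow back in; uplift u satisfies ρ_ice t = ρ_m u.
u = t ρ_ice/ρ_m = 1.246 km × 0.914/3.3 = 0.345 km.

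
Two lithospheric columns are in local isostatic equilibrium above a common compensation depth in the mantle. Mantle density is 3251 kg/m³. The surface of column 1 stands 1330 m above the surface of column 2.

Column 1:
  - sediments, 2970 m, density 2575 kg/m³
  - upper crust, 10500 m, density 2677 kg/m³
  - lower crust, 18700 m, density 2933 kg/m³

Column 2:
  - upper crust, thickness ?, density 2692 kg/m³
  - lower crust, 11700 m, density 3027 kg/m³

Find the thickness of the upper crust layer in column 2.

12600 m

Take the compensation level at the base of the deeper column (depth z_c below the surface of column 1) and equate Σ ρ_i t_i down to z_c; mantle fills any gap and the z_c terms cancel.
Column 1: 2970×2575 + 10500×2677 + 18700×2933 + (z_c − 32170)×3251
Column 2: 1330×0 + x×2692 + 11700×3027 + (z_c − 1330 − 11700 − x)×3251
The z_c×3251 term appears on both sides and cancels. Collect the known terms of each column as K = Σ(ρt)_known − 3251 × (depth of known layers): K_1 = 90603350 − 3251×32170 = −13981320; K_2 = 35415900 − 3251×(1330 + 11700) = −6944630.
Balance: K_1 = K_2 − x×(3251 − 2692), so x = (K_2 − K_1)/(3251 − 2692) = 7036690/559 = 12600 m.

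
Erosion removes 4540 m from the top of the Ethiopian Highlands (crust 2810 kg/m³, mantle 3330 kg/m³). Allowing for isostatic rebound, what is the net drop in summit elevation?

709 m

Rebound u = e ρ_c/ρ_m = 4540 m × 2810/3330 = 3831 m.
Net surface drop = e − u = 4540 m − 3831 m = e (ρ_m − ρ_c)/ρ_m = 709 m.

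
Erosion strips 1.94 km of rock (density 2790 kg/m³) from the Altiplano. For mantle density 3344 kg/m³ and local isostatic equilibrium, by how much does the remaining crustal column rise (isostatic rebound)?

1.62 km

Unloading: uplift u = e ρ_c/ρ_m = 1.94 km × 2790/3344 = 1.62 km.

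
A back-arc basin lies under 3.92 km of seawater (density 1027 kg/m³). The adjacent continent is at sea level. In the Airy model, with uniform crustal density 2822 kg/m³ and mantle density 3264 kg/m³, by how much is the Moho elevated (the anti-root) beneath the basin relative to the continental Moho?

Balancing pressure at the compensation depth: replacing crust with seawater at the top is compensated by replacing crust with mantle at the base: d (ρ_c − ρ_w) = a (ρ_m − ρ_c).
a = d (ρ_c − ρ_w)/(ρ_m − ρ_c) = 3.92 km × 1795/442 = 15.9 km.

15.9 km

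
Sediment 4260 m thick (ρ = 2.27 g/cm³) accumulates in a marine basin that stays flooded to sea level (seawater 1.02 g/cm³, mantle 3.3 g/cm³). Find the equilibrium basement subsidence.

2340 m

Submarine loading: the sediment displaces seawater, and the subsidence is in turn flooded, so s (ρ_m − ρ_w) = t (ρ_sed − ρ_w).
s = 4260 m × (2.27 − 1.02) / (3.3 − 1.02) = 2340 m.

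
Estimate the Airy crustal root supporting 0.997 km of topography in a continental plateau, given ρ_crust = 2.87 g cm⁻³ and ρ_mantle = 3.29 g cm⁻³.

Isostatic balance requires: the weight of the topography is balanced by the buoyancy of the root, ρ_c h = (ρ_m − ρ_c) r.
r = h · ρ_c / (ρ_m − ρ_c) = 0.997 km × 2.87 / (3.29 − 2.87) = 6.81 km.

6.81 km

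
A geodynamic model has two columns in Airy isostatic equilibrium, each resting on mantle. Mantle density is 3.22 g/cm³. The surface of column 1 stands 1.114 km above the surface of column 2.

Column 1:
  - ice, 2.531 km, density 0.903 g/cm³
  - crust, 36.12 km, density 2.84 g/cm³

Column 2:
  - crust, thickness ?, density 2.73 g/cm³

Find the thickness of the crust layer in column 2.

Take the compensation level at the base of the deeper column (depth z_c below the surface of column 1) and equate Σ ρ_i t_i down to z_c; mantle fills any gap and the z_c terms cancel.
Column 1: 2.531×0.903 + 36.12×2.84 + (z_c − 38.651)×3.22
Column 2: 1.114×0 + x×2.73 + (z_c − 1.114 − 0 − x)×3.22
The z_c×3.22 term appears on both sides and cancels. Collect the known terms of each column as K = Σ(ρt)_known − 3.22 × (depth of known layers): K_1 = 104.866293 − 3.22×38.651 = −19.589927; K_2 = 0 − 3.22×(1.114 + 0) = −3.58708.
Balance: K_1 = K_2 − x×(3.22 − 2.73), so x = (K_2 − K_1)/(3.22 − 2.73) = 16.0028/0.49 = 32.7 km.

32.7 km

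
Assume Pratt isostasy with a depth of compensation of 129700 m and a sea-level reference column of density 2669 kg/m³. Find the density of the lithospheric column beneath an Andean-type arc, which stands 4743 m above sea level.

2570 kg/m³

Pratt balance: ρ_ref D = ρ (D + h).
ρ = ρ_ref D/(D + h) = 2669 × 129700 m/(129700 m + 4743 m) = 2570 kg/m³.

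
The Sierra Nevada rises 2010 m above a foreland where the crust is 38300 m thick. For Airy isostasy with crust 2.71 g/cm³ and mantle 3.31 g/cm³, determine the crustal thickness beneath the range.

Root depth r = h ρ_c / (ρ_m − ρ_c) = 2010 m × 2.71 / 0.6 = 9078 m.
Total thickness = T + h + r = 38300 m + 2010 m + 9078 m = 49400 m.

49400 m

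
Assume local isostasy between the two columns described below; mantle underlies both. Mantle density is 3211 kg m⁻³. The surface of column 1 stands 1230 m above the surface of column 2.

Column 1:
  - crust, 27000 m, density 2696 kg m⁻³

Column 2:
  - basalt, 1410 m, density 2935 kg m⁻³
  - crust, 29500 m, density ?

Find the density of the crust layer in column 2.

Take the compensation level at the base of the deeper column (depth z_c below the surface of column 1) and equate Σ ρ_i t_i down to z_c; mantle fills any gap and the z_c terms cancel.
Column 1: 27000×2696 + (z_c − 27000)×3211
Column 2: 1230×0 + 1410×2935 + 29500×ρ + (z_c − 1230 − 30910)×3211
The z_c×3211 term appears on both sides and cancels. Collect the known terms of each column as K = Σ(ρt)_known − 3211 × (depth of known layers): K_1 = 72792000 − 3211×27000 = −13905000; K_2 = 4138350 − 3211×(1230 + 30910) = −99063190.
Balance: K_1 = K_2 + 29500×ρ, so ρ = (K_1 − K_2)/29500 = 85158200/29500 = 2890 kg m⁻³.

2890 kg m⁻³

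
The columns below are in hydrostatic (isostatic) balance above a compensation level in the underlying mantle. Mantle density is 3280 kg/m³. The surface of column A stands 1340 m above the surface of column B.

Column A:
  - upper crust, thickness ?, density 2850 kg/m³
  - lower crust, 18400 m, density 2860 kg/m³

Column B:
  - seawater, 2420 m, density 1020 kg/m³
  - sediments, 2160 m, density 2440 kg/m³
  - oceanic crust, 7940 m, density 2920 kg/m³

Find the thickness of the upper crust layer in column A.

15800 m

Take the compensation level at the base of the deeper column (depth z_c below the surface of column A) and equate Σ ρ_i t_i down to z_c; mantle fills any gap and the z_c terms cancel.
Column A: x×2850 + 18400×2860 + (z_c − 18400 − x)×3280
Column B: 1340×0 + 2420×1020 + 2160×2440 + 7940×2920 + (z_c − 1340 − 12520)×3280
The z_c×3280 term appears on both sides and cancels. Collect the known terms of each column as K = Σ(ρt)_known − 3280 × (depth of known layers): K_A = 52624000 − 3280×18400 = −7728000; K_B = 30923600 − 3280×(1340 + 12520) = −14537200.
Balance: K_A − x×(3280 − 2850) = K_B, so x = (K_A − K_B)/(3280 − 2850) = 6809200/430 = 15800 m.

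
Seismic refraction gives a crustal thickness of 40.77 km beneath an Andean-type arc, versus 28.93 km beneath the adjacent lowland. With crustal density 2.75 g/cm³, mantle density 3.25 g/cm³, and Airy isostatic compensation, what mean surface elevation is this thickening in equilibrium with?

Excess crust Δ = 40.77 km − 28.93 km = 11.84 km, split between elevation h and root r with h + r = Δ.
Airy balance ρ_c h = (ρ_m − ρ_c) r gives r = h ρ_c/(ρ_m − ρ_c), so h (1 + ρ_c/(ρ_m − ρ_c)) = Δ, i.e. h = Δ (ρ_m − ρ_c)/ρ_m.
h = 11.84 km × 0.5/3.25 = 1.82 km.

1.82 km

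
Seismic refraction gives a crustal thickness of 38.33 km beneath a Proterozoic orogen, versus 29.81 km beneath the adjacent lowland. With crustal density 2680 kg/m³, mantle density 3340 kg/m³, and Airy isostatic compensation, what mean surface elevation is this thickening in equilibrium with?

Excess crust Δ = 38.33 km − 29.81 km = 8.52 km, split between elevation h and root r with h + r = Δ.
Airy balance ρ_c h = (ρ_m − ρ_c) r gives r = h ρ_c/(ρ_m − ρ_c), so h (1 + ρ_c/(ρ_m − ρ_c)) = Δ, i.e. h = Δ (ρ_m − ρ_c)/ρ_m.
h = 8.52 km × 660/3340 = 1.68 km.

1.68 km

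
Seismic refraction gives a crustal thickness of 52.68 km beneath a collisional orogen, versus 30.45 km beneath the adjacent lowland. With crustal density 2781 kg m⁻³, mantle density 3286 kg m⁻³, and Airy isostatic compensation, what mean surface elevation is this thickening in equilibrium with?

3.42 km

Excess crust Δ = 52.68 km − 30.45 km = 22.23 km, split between elevation h and root r with h + r = Δ.
Airy balance ρ_c h = (ρ_m − ρ_c) r gives r = h ρ_c/(ρ_m − ρ_c), so h (1 + ρ_c/(ρ_m − ρ_c)) = Δ, i.e. h = Δ (ρ_m − ρ_c)/ρ_m.
h = 22.23 km × 505/3286 = 3.42 km.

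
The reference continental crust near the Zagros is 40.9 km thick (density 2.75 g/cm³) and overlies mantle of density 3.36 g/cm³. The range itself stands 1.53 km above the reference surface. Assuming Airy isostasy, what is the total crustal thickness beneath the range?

49.3 km

Root depth r = h ρ_c / (ρ_m − ρ_c) = 1.53 km × 2.75 / 0.61 = 6.898 km.
Total thickness = T + h + r = 40.9 km + 1.53 km + 6.898 km = 49.3 km.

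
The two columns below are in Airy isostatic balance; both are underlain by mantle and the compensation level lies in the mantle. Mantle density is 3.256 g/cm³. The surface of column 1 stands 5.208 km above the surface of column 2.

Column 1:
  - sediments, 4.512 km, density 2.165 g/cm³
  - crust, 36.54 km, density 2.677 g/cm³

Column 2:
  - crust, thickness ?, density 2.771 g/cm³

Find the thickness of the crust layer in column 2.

Take the compensation level at the base of the deeper column (depth z_c below the surface of column 1) and equate Σ ρ_i t_i down to z_c; mantle fills any gap and the z_c terms cancel.
Column 1: 4.512×2.165 + 36.54×2.677 + (z_c − 41.052)×3.256
Column 2: 5.208×0 + x×2.771 + (z_c − 5.208 − 0 − x)×3.256
The z_c×3.256 term appears on both sides and cancels. Collect the known terms of each column as K = Σ(ρt)_known − 3.256 × (depth of known layers): K_1 = 107.58606 − 3.256×41.052 = −26.079252; K_2 = 0 − 3.256×(5.208 + 0) = −16.957248.
Balance: K_1 = K_2 − x×(3.256 − 2.771), so x = (K_2 − K_1)/(3.256 − 2.771) = 9.122/0.485 = 18.8 km.

18.8 km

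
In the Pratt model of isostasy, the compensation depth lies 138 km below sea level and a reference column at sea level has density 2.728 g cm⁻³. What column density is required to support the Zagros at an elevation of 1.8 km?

2.69 g cm⁻³

Pratt balance: ρ_ref D = ρ (D + h).
ρ = ρ_ref D/(D + h) = 2.728 × 138 km/(138 km + 1.8 km) = 2.69 g cm⁻³.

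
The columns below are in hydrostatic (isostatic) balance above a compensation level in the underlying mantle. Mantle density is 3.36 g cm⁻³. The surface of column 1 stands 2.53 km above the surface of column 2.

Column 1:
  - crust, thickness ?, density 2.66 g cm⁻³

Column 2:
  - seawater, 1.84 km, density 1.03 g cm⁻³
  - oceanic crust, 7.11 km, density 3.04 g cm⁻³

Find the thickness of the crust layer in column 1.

21.5 km

Take the compensation level at the base of the deeper column (depth z_c below the surface of column 1) and equate Σ ρ_i t_i down to z_c; mantle fills any gap and the z_c terms cancel.
Column 1: x×2.66 + (z_c − 0 − x)×3.36
Column 2: 2.53×0 + 1.84×1.03 + 7.11×3.04 + (z_c − 2.53 − 8.95)×3.36
The z_c×3.36 term appears on both sides and cancels. Collect the known terms of each column as K = Σ(ρt)_known − 3.36 × (depth of known layers): K_1 = 0 − 3.36×0 = 0; K_2 = 23.5096 − 3.36×(2.53 + 8.95) = −15.0632.
Balance: K_1 − x×(3.36 − 2.66) = K_2, so x = (K_1 − K_2)/(3.36 − 2.66) = 15.0632/0.7 = 21.5 km.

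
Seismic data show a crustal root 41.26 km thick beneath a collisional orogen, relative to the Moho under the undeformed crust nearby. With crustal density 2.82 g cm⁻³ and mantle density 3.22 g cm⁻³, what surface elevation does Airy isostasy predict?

Equating mass per unit area of the two columns: ρ_c h = (ρ_m − ρ_c) r.
h = r (ρ_m − ρ_c) / ρ_c = 41.26 km × (3.22 − 2.82) / 2.82 = 5.85 km.

5.85 km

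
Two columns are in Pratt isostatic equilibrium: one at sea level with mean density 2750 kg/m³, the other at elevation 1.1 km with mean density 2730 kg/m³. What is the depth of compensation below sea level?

ρ_ref D = ρ (D + h) → D (ρ_ref − ρ) = ρ h.
D = ρ h/(ρ_ref − ρ) = 2730 × 1.1 km/(2750 − 2730) = 150 km.

150 km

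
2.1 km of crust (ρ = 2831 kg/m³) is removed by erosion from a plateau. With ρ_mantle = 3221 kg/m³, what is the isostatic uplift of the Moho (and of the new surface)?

Unloading: uplift u = e ρ_c/ρ_m = 2.1 km × 2831/3221 = 1.85 km.

1.85 km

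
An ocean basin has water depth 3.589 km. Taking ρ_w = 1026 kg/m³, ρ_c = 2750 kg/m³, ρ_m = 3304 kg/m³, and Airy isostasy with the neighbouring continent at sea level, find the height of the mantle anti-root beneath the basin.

Isostatic balance requires: replacing crust with seawater at the top is compensated by replacing crust with mantle at the base: d (ρ_c − ρ_w) = a (ρ_m − ρ_c).
a = d (ρ_c − ρ_w)/(ρ_m − ρ_c) = 3.589 km × 1724/554 = 11.2 km.

11.2 km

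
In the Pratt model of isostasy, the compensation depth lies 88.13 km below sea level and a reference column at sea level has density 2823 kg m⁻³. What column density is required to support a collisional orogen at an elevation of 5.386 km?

2660 kg m⁻³

Pratt balance: ρ_ref D = ρ (D + h).
ρ = ρ_ref D/(D + h) = 2823 × 88.13 km/(88.13 km + 5.386 km) = 2660 kg m⁻³.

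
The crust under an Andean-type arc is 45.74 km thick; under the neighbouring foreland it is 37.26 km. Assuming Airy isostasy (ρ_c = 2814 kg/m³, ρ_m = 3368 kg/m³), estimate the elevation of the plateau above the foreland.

1.39 km

Excess crust Δ = 45.74 km − 37.26 km = 8.48 km, split between elevation h and root r with h + r = Δ.
Airy balance ρ_c h = (ρ_m − ρ_c) r gives r = h ρ_c/(ρ_m − ρ_c), so h (1 + ρ_c/(ρ_m − ρ_c)) = Δ, i.e. h = Δ (ρ_m − ρ_c)/ρ_m.
h = 8.48 km × 554/3368 = 1.39 km.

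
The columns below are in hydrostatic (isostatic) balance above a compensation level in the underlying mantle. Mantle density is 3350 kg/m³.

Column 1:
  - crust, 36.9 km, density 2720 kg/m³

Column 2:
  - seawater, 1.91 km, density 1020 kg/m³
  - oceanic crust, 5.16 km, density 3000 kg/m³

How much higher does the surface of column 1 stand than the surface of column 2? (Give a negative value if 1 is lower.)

For any compensation level in the mantle, the mantle terms cancel and isostasy reduces to e = (Σt_1 − Σt_2) − (Σ(ρt)_1 − Σ(ρt)_2) / ρ_m.
Σt_1 = 36.9 km; Σt_2 = 7.07 km; Σ(ρt)_1 = 100368; Σ(ρt)_2 = 17428.2 (in km·kg/m³).
e = (36.9 − 7.07) − (100368 − 17428.2) / 3350 = 5.07 km.

5.07 km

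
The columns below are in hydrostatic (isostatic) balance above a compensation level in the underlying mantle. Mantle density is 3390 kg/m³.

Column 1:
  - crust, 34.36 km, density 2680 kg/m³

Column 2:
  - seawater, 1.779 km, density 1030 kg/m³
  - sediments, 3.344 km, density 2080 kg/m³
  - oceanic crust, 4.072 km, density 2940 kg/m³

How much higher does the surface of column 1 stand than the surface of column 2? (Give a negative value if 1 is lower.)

4.13 km

For any compensation level in the mantle, the mantle terms cancel and isostasy reduces to e = (Σt_1 − Σt_2) − (Σ(ρt)_1 − Σ(ρt)_2) / ρ_m.
Σt_1 = 34.36 km; Σt_2 = 9.195 km; Σ(ρt)_1 = 92084.8; Σ(ρt)_2 = 20759.57 (in km·kg/m³).
e = (34.36 − 9.195) − (92084.8 − 20759.57) / 3390 = 4.13 km.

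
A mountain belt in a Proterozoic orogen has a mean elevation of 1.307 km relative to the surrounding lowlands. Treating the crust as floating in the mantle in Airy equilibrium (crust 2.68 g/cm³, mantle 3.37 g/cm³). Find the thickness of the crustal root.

5.08 km

Balancing pressure at the compensation depth: the weight of the topography is balanced by the buoyancy of the root, ρ_c h = (ρ_m − ρ_c) r.
r = h · ρ_c / (ρ_m − ρ_c) = 1.307 km × 2.68 / (3.37 − 2.68) = 5.08 km.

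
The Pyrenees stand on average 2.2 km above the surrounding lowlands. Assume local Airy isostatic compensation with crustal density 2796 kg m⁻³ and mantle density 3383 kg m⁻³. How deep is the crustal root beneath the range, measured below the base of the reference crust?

Equating mass per unit area of the two columns: the weight of the topography is balanced by the buoyancy of the root, ρ_c h = (ρ_m − ρ_c) r.
r = h · ρ_c / (ρ_m − ρ_c) = 2.2 km × 2796 / (3383 − 2796) = 10.5 km.

10.5 km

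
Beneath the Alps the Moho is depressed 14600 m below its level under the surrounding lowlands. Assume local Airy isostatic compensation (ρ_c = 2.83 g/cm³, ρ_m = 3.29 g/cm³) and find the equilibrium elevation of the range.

2370 m

By Archimedes' principle applied to the lithosphere: ρ_c h = (ρ_m − ρ_c) r.
h = r (ρ_m − ρ_c) / ρ_c = 14600 m × (3.29 − 2.83) / 2.83 = 2370 m.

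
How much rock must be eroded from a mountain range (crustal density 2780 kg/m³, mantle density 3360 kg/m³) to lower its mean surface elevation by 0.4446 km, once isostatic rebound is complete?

Net drop Δ = e − u = e − e ρ_c/ρ_m = e (ρ_m − ρ_c)/ρ_m.
e = Δ ρ_m/(ρ_m − ρ_c) = 0.4446 km × 3360/580 = 2.58 km.

2.58 km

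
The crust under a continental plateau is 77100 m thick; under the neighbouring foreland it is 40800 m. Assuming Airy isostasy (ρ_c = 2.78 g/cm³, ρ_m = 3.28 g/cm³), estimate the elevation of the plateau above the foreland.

5530 m

Excess crust Δ = 77100 m − 40800 m = 36300 m, split between elevation h and root r with h + r = Δ.
Airy balance ρ_c h = (ρ_m − ρ_c) r gives r = h ρ_c/(ρ_m − ρ_c), so h (1 + ρ_c/(ρ_m − ρ_c)) = Δ, i.e. h = Δ (ρ_m − ρ_c)/ρ_m.
h = 36300 m × 0.5/3.28 = 5530 m.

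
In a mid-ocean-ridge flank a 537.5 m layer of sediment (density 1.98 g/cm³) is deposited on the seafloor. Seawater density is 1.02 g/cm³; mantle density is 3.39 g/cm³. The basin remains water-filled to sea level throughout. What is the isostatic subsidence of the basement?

Submarine loading: the sediment displaces seawater, and the subsidence is in turn flooded, so s (ρ_m − ρ_w) = t (ρ_sed − ρ_w).
s = 537.5 m × (1.98 − 1.02) / (3.39 − 1.02) = 218 m.

218 m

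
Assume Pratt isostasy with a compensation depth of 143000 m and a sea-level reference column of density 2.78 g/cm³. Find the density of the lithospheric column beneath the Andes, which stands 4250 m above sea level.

Pratt balance: ρ_ref D = ρ (D + h).
ρ = ρ_ref D/(D + h) = 2.78 × 143000 m/(143000 m + 4250 m) = 2.7 g/cm³.

2.7 g/cm³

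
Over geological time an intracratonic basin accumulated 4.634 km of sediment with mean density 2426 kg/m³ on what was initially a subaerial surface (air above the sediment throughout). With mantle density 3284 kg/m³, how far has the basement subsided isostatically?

3.42 km

Subaerial load: s = t ρ_sed / ρ_m = 4.634 km × 2426/3284 = 3.42 km.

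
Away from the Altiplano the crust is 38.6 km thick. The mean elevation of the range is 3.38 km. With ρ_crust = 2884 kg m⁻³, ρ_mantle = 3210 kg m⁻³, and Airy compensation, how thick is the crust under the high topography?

Root depth r = h ρ_c / (ρ_m − ρ_c) = 3.38 km × 2884 / 326 = 29.9 km.
Total thickness = T + h + r = 38.6 km + 3.38 km + 29.9 km = 71.9 km.

71.9 km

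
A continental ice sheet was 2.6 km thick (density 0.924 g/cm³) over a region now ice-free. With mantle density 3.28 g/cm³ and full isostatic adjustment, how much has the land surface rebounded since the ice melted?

Removing the load lets mantle flow back in; uplift u satisfies ρ_ice t = ρ_m u.
u = t ρ_ice/ρ_m = 2.6 km × 0.924/3.28 = 0.732 km.

0.732 km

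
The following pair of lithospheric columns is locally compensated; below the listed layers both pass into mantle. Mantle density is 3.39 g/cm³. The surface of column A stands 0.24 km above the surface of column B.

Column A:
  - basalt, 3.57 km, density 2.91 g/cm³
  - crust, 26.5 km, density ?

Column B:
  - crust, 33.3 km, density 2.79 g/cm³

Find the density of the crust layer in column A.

2.67 g/cm³

Take the compensation level at the base of the deeper column (depth z_c below the surface of column A) and equate Σ ρ_i t_i down to z_c; mantle fills any gap and the z_c terms cancel.
Column A: 3.57×2.91 + 26.5×ρ + (z_c − 30.07)×3.39
Column B: 0.24×0 + 33.3×2.79 + (z_c − 0.24 − 33.3)×3.39
The z_c×3.39 term appears on both sides and cancels. Collect the known terms of each column as K = Σ(ρt)_known − 3.39 × (depth of known layers): K_A = 10.3887 − 3.39×30.07 = −91.5486; K_B = 92.907 − 3.39×(0.24 + 33.3) = −20.7936.
Balance: K_A + 26.5×ρ = K_B, so ρ = (K_B − K_A)/26.5 = 70.755/26.5 = 2.67 g/cm³.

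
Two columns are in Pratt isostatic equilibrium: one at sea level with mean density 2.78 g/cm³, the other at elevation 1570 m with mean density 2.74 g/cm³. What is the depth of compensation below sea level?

108000 m

ρ_ref D = ρ (D + h) → D (ρ_ref − ρ) = ρ h.
D = ρ h/(ρ_ref − ρ) = 2.74 × 1570 m/(2.78 − 2.74) = 108000 m.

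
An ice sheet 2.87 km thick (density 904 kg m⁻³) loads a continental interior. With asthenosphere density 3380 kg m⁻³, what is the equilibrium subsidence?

0.768 km

Balancing pressure at the compensation depth: the ice load ρ_ice t is balanced by mantle displaced below, ρ_m s.
s = t ρ_ice / ρ_m = 2.87 km × 904/3380 = 0.768 km.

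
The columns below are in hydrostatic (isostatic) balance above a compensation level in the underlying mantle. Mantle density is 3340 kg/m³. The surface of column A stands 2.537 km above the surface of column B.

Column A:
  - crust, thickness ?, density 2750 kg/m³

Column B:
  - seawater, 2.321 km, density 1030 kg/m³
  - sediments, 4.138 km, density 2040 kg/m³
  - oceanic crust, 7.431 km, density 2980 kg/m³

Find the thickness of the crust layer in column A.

Take the compensation level at the base of the deeper column (depth z_c below the surface of column A) and equate Σ ρ_i t_i down to z_c; mantle fills any gap and the z_c terms cancel.
Column A: x×2750 + (z_c − 0 − x)×3340
Column B: 2.537×0 + 2.321×1030 + 4.138×2040 + 7.431×2980 + (z_c − 2.537 − 13.89)×3340
The z_c×3340 term appears on both sides and cancels. Collect the known terms of each column as K = Σ(ρt)_known − 3340 × (depth of known layers): K_A = 0 − 3340×0 = 0; K_B = 32976.53 − 3340×(2.537 + 13.89) = −21889.65.
Balance: K_A − x×(3340 − 2750) = K_B, so x = (K_A − K_B)/(3340 − 2750) = 21889.7/590 = 37.1 km.

37.1 km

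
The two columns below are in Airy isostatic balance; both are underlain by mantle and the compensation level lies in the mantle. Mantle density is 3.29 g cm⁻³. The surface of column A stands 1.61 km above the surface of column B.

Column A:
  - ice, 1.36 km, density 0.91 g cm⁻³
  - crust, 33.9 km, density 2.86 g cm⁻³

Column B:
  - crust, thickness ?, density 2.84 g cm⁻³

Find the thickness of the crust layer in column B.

27.8 km

Take the compensation level at the base of the deeper column (depth z_c below the surface of column A) and equate Σ ρ_i t_i down to z_c; mantle fills any gap and the z_c terms cancel.
Column A: 1.36×0.91 + 33.9×2.86 + (z_c − 35.26)×3.29
Column B: 1.61×0 + x×2.84 + (z_c − 1.61 − 0 − x)×3.29
The z_c×3.29 term appears on both sides and cancels. Collect the known terms of each column as K = Σ(ρt)_known − 3.29 × (depth of known layers): K_A = 98.1916 − 3.29×35.26 = −17.8138; K_B = 0 − 3.29×(1.61 + 0) = −5.2969.
Balance: K_A = K_B − x×(3.29 − 2.84), so x = (K_B − K_A)/(3.29 − 2.84) = 12.5169/0.45 = 27.8 km.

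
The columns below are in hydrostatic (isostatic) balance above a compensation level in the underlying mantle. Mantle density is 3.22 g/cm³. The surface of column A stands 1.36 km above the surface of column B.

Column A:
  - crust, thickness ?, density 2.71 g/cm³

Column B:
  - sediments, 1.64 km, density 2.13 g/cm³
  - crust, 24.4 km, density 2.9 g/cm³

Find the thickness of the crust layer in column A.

27.4 km

Take the compensation level at the base of the deeper column (depth z_c below the surface of column A) and equate Σ ρ_i t_i down to z_c; mantle fills any gap and the z_c terms cancel.
Column A: x×2.71 + (z_c − 0 − x)×3.22
Column B: 1.36×0 + 1.64×2.13 + 24.4×2.9 + (z_c − 1.36 − 26.04)×3.22
The z_c×3.22 term appears on both sides and cancels. Collect the known terms of each column as K = Σ(ρt)_known − 3.22 × (depth of known layers): K_A = 0 − 3.22×0 = 0; K_B = 74.2532 − 3.22×(1.36 + 26.04) = −13.9748.
Balance: K_A − x×(3.22 − 2.71) = K_B, so x = (K_A − K_B)/(3.22 − 2.71) = 13.9748/0.51 = 27.4 km.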